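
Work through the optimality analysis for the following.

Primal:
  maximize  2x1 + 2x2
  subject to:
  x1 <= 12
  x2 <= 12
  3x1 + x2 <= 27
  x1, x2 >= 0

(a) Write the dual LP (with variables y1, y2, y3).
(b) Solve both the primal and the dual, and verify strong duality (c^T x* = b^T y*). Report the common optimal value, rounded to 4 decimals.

The standard primal-dual pair for 'max c^T x s.t. A x <= b, x >= 0' is:
  Dual:  min b^T y  s.t.  A^T y >= c,  y >= 0.

So the dual LP is:
  minimize  12y1 + 12y2 + 27y3
  subject to:
    y1 + 3y3 >= 2
    y2 + y3 >= 2
    y1, y2, y3 >= 0

Solving the primal: x* = (5, 12).
  primal value c^T x* = 34.
Solving the dual: y* = (0, 1.3333, 0.6667).
  dual value b^T y* = 34.
Strong duality: c^T x* = b^T y*. Confirmed.

34


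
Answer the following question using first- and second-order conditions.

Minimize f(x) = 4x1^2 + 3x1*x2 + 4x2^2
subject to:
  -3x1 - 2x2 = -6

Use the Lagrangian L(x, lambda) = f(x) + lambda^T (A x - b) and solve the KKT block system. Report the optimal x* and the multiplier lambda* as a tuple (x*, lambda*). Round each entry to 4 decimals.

Form the Lagrangian:
  L(x, lambda) = (1/2) x^T Q x + c^T x + lambda^T (A x - b)
Stationarity (grad_x L = 0): Q x + c + A^T lambda = 0.
Primal feasibility: A x = b.

This gives the KKT block system:
  [ Q   A^T ] [ x     ]   [-c ]
  [ A    0  ] [ lambda ] = [ b ]

Solving the linear system:
  x*      = (1.5882, 0.6176)
  lambda* = (4.8529)
  f(x*)   = 14.5588

x* = (1.5882, 0.6176), lambda* = (4.8529)


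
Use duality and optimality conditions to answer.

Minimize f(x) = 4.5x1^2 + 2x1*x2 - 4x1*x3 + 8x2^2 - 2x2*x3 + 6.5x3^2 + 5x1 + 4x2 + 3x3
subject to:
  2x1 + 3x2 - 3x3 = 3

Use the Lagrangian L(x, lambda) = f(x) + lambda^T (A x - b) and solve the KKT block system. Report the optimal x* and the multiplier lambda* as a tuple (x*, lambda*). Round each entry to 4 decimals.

Form the Lagrangian:
  L(x, lambda) = (1/2) x^T Q x + c^T x + lambda^T (A x - b)
Stationarity (grad_x L = 0): Q x + c + A^T lambda = 0.
Primal feasibility: A x = b.

This gives the KKT block system:
  [ Q   A^T ] [ x     ]   [-c ]
  [ A    0  ] [ lambda ] = [ b ]

Solving the linear system:
  x*      = (-0.3836, 0.2418, -1.0139)
  lambda* = (-3.0433)
  f(x*)   = 2.5688

x* = (-0.3836, 0.2418, -1.0139), lambda* = (-3.0433)


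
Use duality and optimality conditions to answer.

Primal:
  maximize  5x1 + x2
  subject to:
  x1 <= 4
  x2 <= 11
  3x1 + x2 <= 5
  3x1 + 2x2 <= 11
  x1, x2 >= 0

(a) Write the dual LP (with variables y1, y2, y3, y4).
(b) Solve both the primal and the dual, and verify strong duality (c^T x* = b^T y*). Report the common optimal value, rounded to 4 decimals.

The standard primal-dual pair for 'max c^T x s.t. A x <= b, x >= 0' is:
  Dual:  min b^T y  s.t.  A^T y >= c,  y >= 0.

So the dual LP is:
  minimize  4y1 + 11y2 + 5y3 + 11y4
  subject to:
    y1 + 3y3 + 3y4 >= 5
    y2 + y3 + 2y4 >= 1
    y1, y2, y3, y4 >= 0

Solving the primal: x* = (1.6667, 0).
  primal value c^T x* = 8.3333.
Solving the dual: y* = (0, 0, 1.6667, 0).
  dual value b^T y* = 8.3333.
Strong duality: c^T x* = b^T y*. Confirmed.

8.3333


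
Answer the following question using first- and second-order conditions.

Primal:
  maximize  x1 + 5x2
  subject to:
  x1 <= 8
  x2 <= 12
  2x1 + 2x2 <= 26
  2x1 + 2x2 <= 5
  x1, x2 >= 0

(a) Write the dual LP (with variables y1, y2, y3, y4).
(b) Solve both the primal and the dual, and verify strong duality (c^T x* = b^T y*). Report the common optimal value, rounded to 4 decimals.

The standard primal-dual pair for 'max c^T x s.t. A x <= b, x >= 0' is:
  Dual:  min b^T y  s.t.  A^T y >= c,  y >= 0.

So the dual LP is:
  minimize  8y1 + 12y2 + 26y3 + 5y4
  subject to:
    y1 + 2y3 + 2y4 >= 1
    y2 + 2y3 + 2y4 >= 5
    y1, y2, y3, y4 >= 0

Solving the primal: x* = (0, 2.5).
  primal value c^T x* = 12.5.
Solving the dual: y* = (0, 0, 0, 2.5).
  dual value b^T y* = 12.5.
Strong duality: c^T x* = b^T y*. Confirmed.

12.5


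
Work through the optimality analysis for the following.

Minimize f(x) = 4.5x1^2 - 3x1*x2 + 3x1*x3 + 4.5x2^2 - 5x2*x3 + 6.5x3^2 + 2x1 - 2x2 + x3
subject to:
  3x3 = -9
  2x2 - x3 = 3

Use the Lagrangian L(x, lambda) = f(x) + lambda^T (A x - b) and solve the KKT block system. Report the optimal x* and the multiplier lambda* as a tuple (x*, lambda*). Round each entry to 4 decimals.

Form the Lagrangian:
  L(x, lambda) = (1/2) x^T Q x + c^T x + lambda^T (A x - b)
Stationarity (grad_x L = 0): Q x + c + A^T lambda = 0.
Primal feasibility: A x = b.

This gives the KKT block system:
  [ Q   A^T ] [ x     ]   [-c ]
  [ A    0  ] [ lambda ] = [ b ]

Solving the linear system:
  x*      = (0.7778, 0, -3)
  lambda* = (10.1111, -5.3333)
  f(x*)   = 52.7778

x* = (0.7778, 0, -3), lambda* = (10.1111, -5.3333)


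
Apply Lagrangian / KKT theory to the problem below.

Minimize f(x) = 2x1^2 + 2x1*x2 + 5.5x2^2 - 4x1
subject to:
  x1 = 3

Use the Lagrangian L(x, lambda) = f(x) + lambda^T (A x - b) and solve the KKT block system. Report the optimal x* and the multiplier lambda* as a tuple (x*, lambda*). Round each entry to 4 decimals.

Form the Lagrangian:
  L(x, lambda) = (1/2) x^T Q x + c^T x + lambda^T (A x - b)
Stationarity (grad_x L = 0): Q x + c + A^T lambda = 0.
Primal feasibility: A x = b.

This gives the KKT block system:
  [ Q   A^T ] [ x     ]   [-c ]
  [ A    0  ] [ lambda ] = [ b ]

Solving the linear system:
  x*      = (3, -0.5455)
  lambda* = (-6.9091)
  f(x*)   = 4.3636

x* = (3, -0.5455), lambda* = (-6.9091)


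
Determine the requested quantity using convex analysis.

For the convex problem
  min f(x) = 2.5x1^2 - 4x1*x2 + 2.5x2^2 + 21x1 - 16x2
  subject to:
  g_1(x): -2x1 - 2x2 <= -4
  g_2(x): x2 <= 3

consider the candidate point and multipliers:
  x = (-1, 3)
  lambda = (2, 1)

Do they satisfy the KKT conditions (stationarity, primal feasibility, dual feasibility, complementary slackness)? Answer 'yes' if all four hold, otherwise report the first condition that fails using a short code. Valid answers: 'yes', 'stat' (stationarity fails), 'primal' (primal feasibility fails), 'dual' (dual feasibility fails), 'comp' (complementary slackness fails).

Gradient of f: grad f(x) = Q x + c = (4, 3)
Constraint values g_i(x) = a_i^T x - b_i:
  g_1((-1, 3)) = 0
  g_2((-1, 3)) = 0
Stationarity residual: grad f(x) + sum_i lambda_i a_i = (0, 0)
  -> stationarity OK
Primal feasibility (all g_i <= 0): OK
Dual feasibility (all lambda_i >= 0): OK
Complementary slackness (lambda_i * g_i(x) = 0 for all i): OK

Verdict: yes, KKT holds.

yes


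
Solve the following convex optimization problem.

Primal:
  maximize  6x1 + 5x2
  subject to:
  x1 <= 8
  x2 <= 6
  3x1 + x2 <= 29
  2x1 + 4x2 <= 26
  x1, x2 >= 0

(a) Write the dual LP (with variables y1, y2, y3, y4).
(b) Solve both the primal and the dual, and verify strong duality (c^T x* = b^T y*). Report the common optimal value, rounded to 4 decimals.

The standard primal-dual pair for 'max c^T x s.t. A x <= b, x >= 0' is:
  Dual:  min b^T y  s.t.  A^T y >= c,  y >= 0.

So the dual LP is:
  minimize  8y1 + 6y2 + 29y3 + 26y4
  subject to:
    y1 + 3y3 + 2y4 >= 6
    y2 + y3 + 4y4 >= 5
    y1, y2, y3, y4 >= 0

Solving the primal: x* = (8, 2.5).
  primal value c^T x* = 60.5.
Solving the dual: y* = (3.5, 0, 0, 1.25).
  dual value b^T y* = 60.5.
Strong duality: c^T x* = b^T y*. Confirmed.

60.5


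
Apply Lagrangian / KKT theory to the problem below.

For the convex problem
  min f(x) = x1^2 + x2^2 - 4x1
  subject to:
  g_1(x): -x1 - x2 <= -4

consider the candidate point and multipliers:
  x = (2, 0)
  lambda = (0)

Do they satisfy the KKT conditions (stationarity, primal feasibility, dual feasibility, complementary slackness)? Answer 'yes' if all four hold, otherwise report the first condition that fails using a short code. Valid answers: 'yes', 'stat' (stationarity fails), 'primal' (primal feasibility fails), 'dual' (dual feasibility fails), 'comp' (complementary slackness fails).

Gradient of f: grad f(x) = Q x + c = (0, 0)
Constraint values g_i(x) = a_i^T x - b_i:
  g_1((2, 0)) = 2
Stationarity residual: grad f(x) + sum_i lambda_i a_i = (0, 0)
  -> stationarity OK
Primal feasibility (all g_i <= 0): FAILS
Dual feasibility (all lambda_i >= 0): OK
Complementary slackness (lambda_i * g_i(x) = 0 for all i): OK

Verdict: the first failing condition is primal_feasibility -> primal.

primal


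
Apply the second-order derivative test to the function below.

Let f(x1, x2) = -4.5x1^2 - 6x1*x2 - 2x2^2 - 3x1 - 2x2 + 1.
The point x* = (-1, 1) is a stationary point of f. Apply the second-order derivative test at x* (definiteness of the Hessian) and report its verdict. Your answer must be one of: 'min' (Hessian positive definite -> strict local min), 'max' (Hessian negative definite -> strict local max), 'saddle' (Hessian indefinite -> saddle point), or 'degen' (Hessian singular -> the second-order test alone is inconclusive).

Compute the Hessian H = grad^2 f:
  H = [[-9, -6], [-6, -4]]
Verify stationarity: grad f(x*) = H x* + g = (0, 0).
Eigenvalues of H: -13, 0.
H has a zero eigenvalue (singular; negative semidefinite but not definite), so H is neither positive definite, negative definite, nor indefinite. The second-order test alone is inconclusive -> degen.
(Indeed, f is constant along the null direction of H through x*, so x* is not a strict local extremum.)

degen


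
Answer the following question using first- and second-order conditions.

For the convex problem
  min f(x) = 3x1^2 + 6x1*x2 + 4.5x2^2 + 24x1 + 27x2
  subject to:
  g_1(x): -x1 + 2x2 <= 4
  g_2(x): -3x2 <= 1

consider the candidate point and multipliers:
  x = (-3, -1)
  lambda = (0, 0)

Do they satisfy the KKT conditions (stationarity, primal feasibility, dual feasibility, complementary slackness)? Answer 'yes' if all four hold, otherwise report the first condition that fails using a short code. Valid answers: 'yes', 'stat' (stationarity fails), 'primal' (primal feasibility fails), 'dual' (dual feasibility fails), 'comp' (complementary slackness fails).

Gradient of f: grad f(x) = Q x + c = (0, 0)
Constraint values g_i(x) = a_i^T x - b_i:
  g_1((-3, -1)) = -3
  g_2((-3, -1)) = 2
Stationarity residual: grad f(x) + sum_i lambda_i a_i = (0, 0)
  -> stationarity OK
Primal feasibility (all g_i <= 0): FAILS
Dual feasibility (all lambda_i >= 0): OK
Complementary slackness (lambda_i * g_i(x) = 0 for all i): OK

Verdict: the first failing condition is primal_feasibility -> primal.

primal


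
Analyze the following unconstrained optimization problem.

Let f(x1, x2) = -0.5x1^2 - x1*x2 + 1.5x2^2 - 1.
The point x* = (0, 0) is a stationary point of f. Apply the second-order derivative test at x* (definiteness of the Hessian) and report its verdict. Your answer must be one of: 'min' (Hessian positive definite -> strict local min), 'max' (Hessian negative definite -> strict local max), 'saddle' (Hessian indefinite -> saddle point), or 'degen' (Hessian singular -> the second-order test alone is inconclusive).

Compute the Hessian H = grad^2 f:
  H = [[-1, -1], [-1, 3]]
Verify stationarity: grad f(x*) = H x* + g = (0, 0).
Eigenvalues of H: -1.2361, 3.2361.
Eigenvalues have mixed signs, so H is indefinite -> x* is a saddle point.

saddle


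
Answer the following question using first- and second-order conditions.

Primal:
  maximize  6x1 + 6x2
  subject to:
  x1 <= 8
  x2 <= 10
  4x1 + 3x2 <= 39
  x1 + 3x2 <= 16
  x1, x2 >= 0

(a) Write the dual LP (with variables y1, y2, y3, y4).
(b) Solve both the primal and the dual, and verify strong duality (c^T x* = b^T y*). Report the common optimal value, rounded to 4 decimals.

The standard primal-dual pair for 'max c^T x s.t. A x <= b, x >= 0' is:
  Dual:  min b^T y  s.t.  A^T y >= c,  y >= 0.

So the dual LP is:
  minimize  8y1 + 10y2 + 39y3 + 16y4
  subject to:
    y1 + 4y3 + y4 >= 6
    y2 + 3y3 + 3y4 >= 6
    y1, y2, y3, y4 >= 0

Solving the primal: x* = (7.6667, 2.7778).
  primal value c^T x* = 62.6667.
Solving the dual: y* = (0, 0, 1.3333, 0.6667).
  dual value b^T y* = 62.6667.
Strong duality: c^T x* = b^T y*. Confirmed.

62.6667


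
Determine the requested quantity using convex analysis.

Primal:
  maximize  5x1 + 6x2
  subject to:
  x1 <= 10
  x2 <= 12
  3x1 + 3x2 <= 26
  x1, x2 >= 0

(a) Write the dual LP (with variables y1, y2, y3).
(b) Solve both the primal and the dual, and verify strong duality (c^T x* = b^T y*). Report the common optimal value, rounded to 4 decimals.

The standard primal-dual pair for 'max c^T x s.t. A x <= b, x >= 0' is:
  Dual:  min b^T y  s.t.  A^T y >= c,  y >= 0.

So the dual LP is:
  minimize  10y1 + 12y2 + 26y3
  subject to:
    y1 + 3y3 >= 5
    y2 + 3y3 >= 6
    y1, y2, y3 >= 0

Solving the primal: x* = (0, 8.6667).
  primal value c^T x* = 52.
Solving the dual: y* = (0, 0, 2).
  dual value b^T y* = 52.
Strong duality: c^T x* = b^T y*. Confirmed.

52


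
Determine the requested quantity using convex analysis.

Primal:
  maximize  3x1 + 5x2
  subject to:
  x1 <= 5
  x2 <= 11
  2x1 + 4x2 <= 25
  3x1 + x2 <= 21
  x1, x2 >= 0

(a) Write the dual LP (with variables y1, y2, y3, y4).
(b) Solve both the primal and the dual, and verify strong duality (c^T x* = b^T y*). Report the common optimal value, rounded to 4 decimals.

The standard primal-dual pair for 'max c^T x s.t. A x <= b, x >= 0' is:
  Dual:  min b^T y  s.t.  A^T y >= c,  y >= 0.

So the dual LP is:
  minimize  5y1 + 11y2 + 25y3 + 21y4
  subject to:
    y1 + 2y3 + 3y4 >= 3
    y2 + 4y3 + y4 >= 5
    y1, y2, y3, y4 >= 0

Solving the primal: x* = (5, 3.75).
  primal value c^T x* = 33.75.
Solving the dual: y* = (0.5, 0, 1.25, 0).
  dual value b^T y* = 33.75.
Strong duality: c^T x* = b^T y*. Confirmed.

33.75


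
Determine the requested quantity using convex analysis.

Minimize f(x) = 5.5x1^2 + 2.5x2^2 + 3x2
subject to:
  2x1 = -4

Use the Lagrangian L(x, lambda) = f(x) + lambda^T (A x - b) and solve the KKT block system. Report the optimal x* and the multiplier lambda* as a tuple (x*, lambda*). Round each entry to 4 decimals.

Form the Lagrangian:
  L(x, lambda) = (1/2) x^T Q x + c^T x + lambda^T (A x - b)
Stationarity (grad_x L = 0): Q x + c + A^T lambda = 0.
Primal feasibility: A x = b.

This gives the KKT block system:
  [ Q   A^T ] [ x     ]   [-c ]
  [ A    0  ] [ lambda ] = [ b ]

Solving the linear system:
  x*      = (-2, -0.6)
  lambda* = (11)
  f(x*)   = 21.1

x* = (-2, -0.6), lambda* = (11)


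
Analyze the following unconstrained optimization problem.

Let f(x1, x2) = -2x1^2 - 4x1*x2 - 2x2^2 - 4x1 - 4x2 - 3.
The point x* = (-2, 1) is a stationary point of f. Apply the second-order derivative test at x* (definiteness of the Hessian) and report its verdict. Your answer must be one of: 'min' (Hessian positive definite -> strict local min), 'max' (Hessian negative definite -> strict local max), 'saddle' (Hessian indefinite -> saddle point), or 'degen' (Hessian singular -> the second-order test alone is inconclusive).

Compute the Hessian H = grad^2 f:
  H = [[-4, -4], [-4, -4]]
Verify stationarity: grad f(x*) = H x* + g = (0, 0).
Eigenvalues of H: -8, 0.
H has a zero eigenvalue (singular; negative semidefinite but not definite), so H is neither positive definite, negative definite, nor indefinite. The second-order test alone is inconclusive -> degen.
(Indeed, f is constant along the null direction of H through x*, so x* is not a strict local extremum.)

degen


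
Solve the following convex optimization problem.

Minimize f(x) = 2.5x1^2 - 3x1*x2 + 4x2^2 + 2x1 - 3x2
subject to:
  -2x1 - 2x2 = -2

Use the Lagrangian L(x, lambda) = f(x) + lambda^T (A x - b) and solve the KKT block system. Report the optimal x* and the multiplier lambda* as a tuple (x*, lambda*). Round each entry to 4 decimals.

Form the Lagrangian:
  L(x, lambda) = (1/2) x^T Q x + c^T x + lambda^T (A x - b)
Stationarity (grad_x L = 0): Q x + c + A^T lambda = 0.
Primal feasibility: A x = b.

This gives the KKT block system:
  [ Q   A^T ] [ x     ]   [-c ]
  [ A    0  ] [ lambda ] = [ b ]

Solving the linear system:
  x*      = (0.3158, 0.6842)
  lambda* = (0.7632)
  f(x*)   = 0.0526

x* = (0.3158, 0.6842), lambda* = (0.7632)


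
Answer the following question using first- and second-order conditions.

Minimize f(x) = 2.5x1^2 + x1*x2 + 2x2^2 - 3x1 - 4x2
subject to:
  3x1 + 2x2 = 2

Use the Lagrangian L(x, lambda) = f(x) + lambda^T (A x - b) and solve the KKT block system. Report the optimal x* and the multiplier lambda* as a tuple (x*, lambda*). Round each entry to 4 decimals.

Form the Lagrangian:
  L(x, lambda) = (1/2) x^T Q x + c^T x + lambda^T (A x - b)
Stationarity (grad_x L = 0): Q x + c + A^T lambda = 0.
Primal feasibility: A x = b.

This gives the KKT block system:
  [ Q   A^T ] [ x     ]   [-c ]
  [ A    0  ] [ lambda ] = [ b ]

Solving the linear system:
  x*      = (0.1818, 0.7273)
  lambda* = (0.4545)
  f(x*)   = -2.1818

x* = (0.1818, 0.7273), lambda* = (0.4545)


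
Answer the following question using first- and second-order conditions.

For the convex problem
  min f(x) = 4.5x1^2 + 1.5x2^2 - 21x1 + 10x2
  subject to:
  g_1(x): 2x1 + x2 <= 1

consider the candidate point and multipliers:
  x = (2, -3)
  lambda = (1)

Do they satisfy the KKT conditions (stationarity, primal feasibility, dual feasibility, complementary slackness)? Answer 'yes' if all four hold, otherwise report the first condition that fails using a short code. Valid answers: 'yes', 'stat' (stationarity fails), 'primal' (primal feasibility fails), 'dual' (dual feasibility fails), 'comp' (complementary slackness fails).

Gradient of f: grad f(x) = Q x + c = (-3, 1)
Constraint values g_i(x) = a_i^T x - b_i:
  g_1((2, -3)) = 0
Stationarity residual: grad f(x) + sum_i lambda_i a_i = (-1, 2)
  -> stationarity FAILS
Primal feasibility (all g_i <= 0): OK
Dual feasibility (all lambda_i >= 0): OK
Complementary slackness (lambda_i * g_i(x) = 0 for all i): OK

Verdict: the first failing condition is stationarity -> stat.

stat


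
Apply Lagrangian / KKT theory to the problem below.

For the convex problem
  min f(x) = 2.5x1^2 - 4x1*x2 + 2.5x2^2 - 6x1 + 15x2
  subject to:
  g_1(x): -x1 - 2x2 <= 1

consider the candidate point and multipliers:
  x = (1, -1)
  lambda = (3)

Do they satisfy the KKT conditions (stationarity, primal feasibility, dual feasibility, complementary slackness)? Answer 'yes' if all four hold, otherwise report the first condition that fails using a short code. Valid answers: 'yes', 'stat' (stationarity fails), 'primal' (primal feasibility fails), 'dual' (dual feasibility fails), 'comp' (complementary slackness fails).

Gradient of f: grad f(x) = Q x + c = (3, 6)
Constraint values g_i(x) = a_i^T x - b_i:
  g_1((1, -1)) = 0
Stationarity residual: grad f(x) + sum_i lambda_i a_i = (0, 0)
  -> stationarity OK
Primal feasibility (all g_i <= 0): OK
Dual feasibility (all lambda_i >= 0): OK
Complementary slackness (lambda_i * g_i(x) = 0 for all i): OK

Verdict: yes, KKT holds.

yes


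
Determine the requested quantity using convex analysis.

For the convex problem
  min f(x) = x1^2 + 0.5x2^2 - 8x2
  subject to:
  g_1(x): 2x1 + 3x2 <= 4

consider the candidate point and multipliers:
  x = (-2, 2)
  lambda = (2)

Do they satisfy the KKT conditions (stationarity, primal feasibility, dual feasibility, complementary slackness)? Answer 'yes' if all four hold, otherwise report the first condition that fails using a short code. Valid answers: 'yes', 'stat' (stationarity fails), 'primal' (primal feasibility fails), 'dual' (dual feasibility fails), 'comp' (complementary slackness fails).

Gradient of f: grad f(x) = Q x + c = (-4, -6)
Constraint values g_i(x) = a_i^T x - b_i:
  g_1((-2, 2)) = -2
Stationarity residual: grad f(x) + sum_i lambda_i a_i = (0, 0)
  -> stationarity OK
Primal feasibility (all g_i <= 0): OK
Dual feasibility (all lambda_i >= 0): OK
Complementary slackness (lambda_i * g_i(x) = 0 for all i): FAILS

Verdict: the first failing condition is complementary_slackness -> comp.

comp


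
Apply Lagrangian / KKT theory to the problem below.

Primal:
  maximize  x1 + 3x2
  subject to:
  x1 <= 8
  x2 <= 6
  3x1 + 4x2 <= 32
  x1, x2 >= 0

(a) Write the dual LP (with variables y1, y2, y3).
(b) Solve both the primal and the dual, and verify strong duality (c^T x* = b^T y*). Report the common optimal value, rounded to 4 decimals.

The standard primal-dual pair for 'max c^T x s.t. A x <= b, x >= 0' is:
  Dual:  min b^T y  s.t.  A^T y >= c,  y >= 0.

So the dual LP is:
  minimize  8y1 + 6y2 + 32y3
  subject to:
    y1 + 3y3 >= 1
    y2 + 4y3 >= 3
    y1, y2, y3 >= 0

Solving the primal: x* = (2.6667, 6).
  primal value c^T x* = 20.6667.
Solving the dual: y* = (0, 1.6667, 0.3333).
  dual value b^T y* = 20.6667.
Strong duality: c^T x* = b^T y*. Confirmed.

20.6667


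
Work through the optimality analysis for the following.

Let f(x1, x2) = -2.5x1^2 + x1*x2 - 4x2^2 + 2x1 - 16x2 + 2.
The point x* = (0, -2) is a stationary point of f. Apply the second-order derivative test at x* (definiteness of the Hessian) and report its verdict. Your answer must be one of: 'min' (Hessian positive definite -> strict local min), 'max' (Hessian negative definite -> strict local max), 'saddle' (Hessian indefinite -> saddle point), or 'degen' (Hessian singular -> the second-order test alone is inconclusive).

Compute the Hessian H = grad^2 f:
  H = [[-5, 1], [1, -8]]
Verify stationarity: grad f(x*) = H x* + g = (0, 0).
Eigenvalues of H: -8.3028, -4.6972.
Both eigenvalues < 0, so H is negative definite -> x* is a strict local max.

max


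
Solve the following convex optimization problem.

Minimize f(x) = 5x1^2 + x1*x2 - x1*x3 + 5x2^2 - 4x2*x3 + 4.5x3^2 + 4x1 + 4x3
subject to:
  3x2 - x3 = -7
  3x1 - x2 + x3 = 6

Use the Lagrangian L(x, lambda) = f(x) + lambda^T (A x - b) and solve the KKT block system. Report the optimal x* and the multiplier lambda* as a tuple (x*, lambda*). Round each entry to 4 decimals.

Form the Lagrangian:
  L(x, lambda) = (1/2) x^T Q x + c^T x + lambda^T (A x - b)
Stationarity (grad_x L = 0): Q x + c + A^T lambda = 0.
Primal feasibility: A x = b.

This gives the KKT block system:
  [ Q   A^T ] [ x     ]   [-c ]
  [ A    0  ] [ lambda ] = [ b ]

Solving the linear system:
  x*      = (1.2669, -2.4003, -0.2009)
  lambda* = (5.7031, -4.8231)
  f(x*)   = 36.5622

x* = (1.2669, -2.4003, -0.2009), lambda* = (5.7031, -4.8231)


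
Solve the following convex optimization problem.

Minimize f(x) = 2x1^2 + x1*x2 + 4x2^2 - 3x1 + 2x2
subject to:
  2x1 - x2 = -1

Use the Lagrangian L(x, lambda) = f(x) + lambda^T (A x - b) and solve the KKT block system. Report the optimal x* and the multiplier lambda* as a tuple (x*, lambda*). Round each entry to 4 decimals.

Form the Lagrangian:
  L(x, lambda) = (1/2) x^T Q x + c^T x + lambda^T (A x - b)
Stationarity (grad_x L = 0): Q x + c + A^T lambda = 0.
Primal feasibility: A x = b.

This gives the KKT block system:
  [ Q   A^T ] [ x     ]   [-c ]
  [ A    0  ] [ lambda ] = [ b ]

Solving the linear system:
  x*      = (-0.45, 0.1)
  lambda* = (2.35)
  f(x*)   = 1.95

x* = (-0.45, 0.1), lambda* = (2.35)


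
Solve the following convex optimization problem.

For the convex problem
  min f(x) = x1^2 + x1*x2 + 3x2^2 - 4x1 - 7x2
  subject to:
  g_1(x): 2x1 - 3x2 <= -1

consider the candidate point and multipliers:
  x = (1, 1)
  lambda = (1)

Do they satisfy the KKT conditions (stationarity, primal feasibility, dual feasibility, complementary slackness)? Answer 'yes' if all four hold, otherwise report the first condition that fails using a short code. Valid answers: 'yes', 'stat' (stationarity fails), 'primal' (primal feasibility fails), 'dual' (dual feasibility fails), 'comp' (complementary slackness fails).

Gradient of f: grad f(x) = Q x + c = (-1, 0)
Constraint values g_i(x) = a_i^T x - b_i:
  g_1((1, 1)) = 0
Stationarity residual: grad f(x) + sum_i lambda_i a_i = (1, -3)
  -> stationarity FAILS
Primal feasibility (all g_i <= 0): OK
Dual feasibility (all lambda_i >= 0): OK
Complementary slackness (lambda_i * g_i(x) = 0 for all i): OK

Verdict: the first failing condition is stationarity -> stat.

stat


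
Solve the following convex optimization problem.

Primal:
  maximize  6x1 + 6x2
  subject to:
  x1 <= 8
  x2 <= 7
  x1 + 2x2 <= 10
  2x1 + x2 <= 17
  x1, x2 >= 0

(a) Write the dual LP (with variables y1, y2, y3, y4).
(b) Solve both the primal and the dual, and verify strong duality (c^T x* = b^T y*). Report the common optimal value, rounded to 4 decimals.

The standard primal-dual pair for 'max c^T x s.t. A x <= b, x >= 0' is:
  Dual:  min b^T y  s.t.  A^T y >= c,  y >= 0.

So the dual LP is:
  minimize  8y1 + 7y2 + 10y3 + 17y4
  subject to:
    y1 + y3 + 2y4 >= 6
    y2 + 2y3 + y4 >= 6
    y1, y2, y3, y4 >= 0

Solving the primal: x* = (8, 1).
  primal value c^T x* = 54.
Solving the dual: y* = (3, 0, 3, 0).
  dual value b^T y* = 54.
Strong duality: c^T x* = b^T y*. Confirmed.

54


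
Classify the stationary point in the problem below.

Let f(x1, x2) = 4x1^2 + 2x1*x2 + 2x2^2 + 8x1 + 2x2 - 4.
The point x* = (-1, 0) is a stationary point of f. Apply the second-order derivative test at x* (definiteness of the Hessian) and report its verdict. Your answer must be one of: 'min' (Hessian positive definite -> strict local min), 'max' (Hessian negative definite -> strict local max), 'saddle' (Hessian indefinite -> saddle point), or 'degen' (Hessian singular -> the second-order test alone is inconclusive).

Compute the Hessian H = grad^2 f:
  H = [[8, 2], [2, 4]]
Verify stationarity: grad f(x*) = H x* + g = (0, 0).
Eigenvalues of H: 3.1716, 8.8284.
Both eigenvalues > 0, so H is positive definite -> x* is a strict local min.

min


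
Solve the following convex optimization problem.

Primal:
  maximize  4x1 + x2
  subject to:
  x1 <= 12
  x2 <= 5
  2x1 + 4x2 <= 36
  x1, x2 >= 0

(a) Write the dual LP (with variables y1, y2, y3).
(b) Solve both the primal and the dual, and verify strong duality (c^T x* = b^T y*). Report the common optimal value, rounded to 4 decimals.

The standard primal-dual pair for 'max c^T x s.t. A x <= b, x >= 0' is:
  Dual:  min b^T y  s.t.  A^T y >= c,  y >= 0.

So the dual LP is:
  minimize  12y1 + 5y2 + 36y3
  subject to:
    y1 + 2y3 >= 4
    y2 + 4y3 >= 1
    y1, y2, y3 >= 0

Solving the primal: x* = (12, 3).
  primal value c^T x* = 51.
Solving the dual: y* = (3.5, 0, 0.25).
  dual value b^T y* = 51.
Strong duality: c^T x* = b^T y*. Confirmed.

51


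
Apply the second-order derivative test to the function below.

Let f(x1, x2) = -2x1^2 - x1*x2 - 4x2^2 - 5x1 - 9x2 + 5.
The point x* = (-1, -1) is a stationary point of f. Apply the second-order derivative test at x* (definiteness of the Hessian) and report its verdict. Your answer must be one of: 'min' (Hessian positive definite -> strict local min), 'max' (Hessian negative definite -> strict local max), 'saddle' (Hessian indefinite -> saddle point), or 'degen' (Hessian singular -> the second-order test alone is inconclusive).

Compute the Hessian H = grad^2 f:
  H = [[-4, -1], [-1, -8]]
Verify stationarity: grad f(x*) = H x* + g = (0, 0).
Eigenvalues of H: -8.2361, -3.7639.
Both eigenvalues < 0, so H is negative definite -> x* is a strict local max.

max


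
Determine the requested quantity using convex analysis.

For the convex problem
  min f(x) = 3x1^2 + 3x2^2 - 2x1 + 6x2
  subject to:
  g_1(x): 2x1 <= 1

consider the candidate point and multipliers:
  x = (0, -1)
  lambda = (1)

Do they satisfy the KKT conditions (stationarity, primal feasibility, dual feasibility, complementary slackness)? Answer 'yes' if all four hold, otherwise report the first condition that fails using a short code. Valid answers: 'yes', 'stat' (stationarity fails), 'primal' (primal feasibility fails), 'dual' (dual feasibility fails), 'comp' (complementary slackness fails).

Gradient of f: grad f(x) = Q x + c = (-2, 0)
Constraint values g_i(x) = a_i^T x - b_i:
  g_1((0, -1)) = -1
Stationarity residual: grad f(x) + sum_i lambda_i a_i = (0, 0)
  -> stationarity OK
Primal feasibility (all g_i <= 0): OK
Dual feasibility (all lambda_i >= 0): OK
Complementary slackness (lambda_i * g_i(x) = 0 for all i): FAILS

Verdict: the first failing condition is complementary_slackness -> comp.

comp


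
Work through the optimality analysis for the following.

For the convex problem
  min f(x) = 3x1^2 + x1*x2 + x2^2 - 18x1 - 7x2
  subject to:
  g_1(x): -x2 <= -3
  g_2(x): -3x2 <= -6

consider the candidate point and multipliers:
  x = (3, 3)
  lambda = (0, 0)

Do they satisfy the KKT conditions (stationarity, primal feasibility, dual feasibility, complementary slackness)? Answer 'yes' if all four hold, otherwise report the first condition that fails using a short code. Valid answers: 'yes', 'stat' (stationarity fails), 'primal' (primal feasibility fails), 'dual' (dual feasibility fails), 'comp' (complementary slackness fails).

Gradient of f: grad f(x) = Q x + c = (3, 2)
Constraint values g_i(x) = a_i^T x - b_i:
  g_1((3, 3)) = 0
  g_2((3, 3)) = -3
Stationarity residual: grad f(x) + sum_i lambda_i a_i = (3, 2)
  -> stationarity FAILS
Primal feasibility (all g_i <= 0): OK
Dual feasibility (all lambda_i >= 0): OK
Complementary slackness (lambda_i * g_i(x) = 0 for all i): OK

Verdict: the first failing condition is stationarity -> stat.

stat


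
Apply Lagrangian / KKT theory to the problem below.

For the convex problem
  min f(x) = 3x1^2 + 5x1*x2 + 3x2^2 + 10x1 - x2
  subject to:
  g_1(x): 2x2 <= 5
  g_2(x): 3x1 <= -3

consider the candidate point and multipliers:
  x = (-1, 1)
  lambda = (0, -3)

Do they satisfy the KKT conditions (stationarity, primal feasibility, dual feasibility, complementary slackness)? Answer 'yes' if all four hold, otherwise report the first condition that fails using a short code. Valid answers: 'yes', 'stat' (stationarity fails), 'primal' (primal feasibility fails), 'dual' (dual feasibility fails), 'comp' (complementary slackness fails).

Gradient of f: grad f(x) = Q x + c = (9, 0)
Constraint values g_i(x) = a_i^T x - b_i:
  g_1((-1, 1)) = -3
  g_2((-1, 1)) = 0
Stationarity residual: grad f(x) + sum_i lambda_i a_i = (0, 0)
  -> stationarity OK
Primal feasibility (all g_i <= 0): OK
Dual feasibility (all lambda_i >= 0): FAILS
Complementary slackness (lambda_i * g_i(x) = 0 for all i): OK

Verdict: the first failing condition is dual_feasibility -> dual.

dual


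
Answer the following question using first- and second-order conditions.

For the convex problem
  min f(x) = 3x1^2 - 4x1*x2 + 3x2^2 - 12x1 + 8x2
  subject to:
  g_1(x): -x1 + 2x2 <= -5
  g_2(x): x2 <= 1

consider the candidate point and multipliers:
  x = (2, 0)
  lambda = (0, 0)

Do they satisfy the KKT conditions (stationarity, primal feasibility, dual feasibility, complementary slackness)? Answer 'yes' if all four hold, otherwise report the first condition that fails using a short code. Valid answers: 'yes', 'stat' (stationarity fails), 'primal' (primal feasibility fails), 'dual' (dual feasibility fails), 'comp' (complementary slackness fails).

Gradient of f: grad f(x) = Q x + c = (0, 0)
Constraint values g_i(x) = a_i^T x - b_i:
  g_1((2, 0)) = 3
  g_2((2, 0)) = -1
Stationarity residual: grad f(x) + sum_i lambda_i a_i = (0, 0)
  -> stationarity OK
Primal feasibility (all g_i <= 0): FAILS
Dual feasibility (all lambda_i >= 0): OK
Complementary slackness (lambda_i * g_i(x) = 0 for all i): OK

Verdict: the first failing condition is primal_feasibility -> primal.

primal


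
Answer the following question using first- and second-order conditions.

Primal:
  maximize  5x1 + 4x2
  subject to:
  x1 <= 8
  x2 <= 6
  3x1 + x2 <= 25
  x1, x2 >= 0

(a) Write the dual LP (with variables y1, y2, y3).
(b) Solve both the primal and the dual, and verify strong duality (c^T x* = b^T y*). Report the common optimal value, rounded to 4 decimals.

The standard primal-dual pair for 'max c^T x s.t. A x <= b, x >= 0' is:
  Dual:  min b^T y  s.t.  A^T y >= c,  y >= 0.

So the dual LP is:
  minimize  8y1 + 6y2 + 25y3
  subject to:
    y1 + 3y3 >= 5
    y2 + y3 >= 4
    y1, y2, y3 >= 0

Solving the primal: x* = (6.3333, 6).
  primal value c^T x* = 55.6667.
Solving the dual: y* = (0, 2.3333, 1.6667).
  dual value b^T y* = 55.6667.
Strong duality: c^T x* = b^T y*. Confirmed.

55.6667


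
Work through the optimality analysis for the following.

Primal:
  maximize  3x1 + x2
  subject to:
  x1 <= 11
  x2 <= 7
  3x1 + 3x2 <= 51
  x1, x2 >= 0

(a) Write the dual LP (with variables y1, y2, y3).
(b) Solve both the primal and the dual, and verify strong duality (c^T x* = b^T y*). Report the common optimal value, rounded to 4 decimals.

The standard primal-dual pair for 'max c^T x s.t. A x <= b, x >= 0' is:
  Dual:  min b^T y  s.t.  A^T y >= c,  y >= 0.

So the dual LP is:
  minimize  11y1 + 7y2 + 51y3
  subject to:
    y1 + 3y3 >= 3
    y2 + 3y3 >= 1
    y1, y2, y3 >= 0

Solving the primal: x* = (11, 6).
  primal value c^T x* = 39.
Solving the dual: y* = (2, 0, 0.3333).
  dual value b^T y* = 39.
Strong duality: c^T x* = b^T y*. Confirmed.

39


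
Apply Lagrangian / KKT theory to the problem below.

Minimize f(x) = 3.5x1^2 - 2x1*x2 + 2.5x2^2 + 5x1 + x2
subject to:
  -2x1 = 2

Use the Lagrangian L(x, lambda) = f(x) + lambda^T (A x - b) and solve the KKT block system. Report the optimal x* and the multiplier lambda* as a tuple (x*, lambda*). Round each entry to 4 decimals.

Form the Lagrangian:
  L(x, lambda) = (1/2) x^T Q x + c^T x + lambda^T (A x - b)
Stationarity (grad_x L = 0): Q x + c + A^T lambda = 0.
Primal feasibility: A x = b.

This gives the KKT block system:
  [ Q   A^T ] [ x     ]   [-c ]
  [ A    0  ] [ lambda ] = [ b ]

Solving the linear system:
  x*      = (-1, -0.6)
  lambda* = (-0.4)
  f(x*)   = -2.4

x* = (-1, -0.6), lambda* = (-0.4)


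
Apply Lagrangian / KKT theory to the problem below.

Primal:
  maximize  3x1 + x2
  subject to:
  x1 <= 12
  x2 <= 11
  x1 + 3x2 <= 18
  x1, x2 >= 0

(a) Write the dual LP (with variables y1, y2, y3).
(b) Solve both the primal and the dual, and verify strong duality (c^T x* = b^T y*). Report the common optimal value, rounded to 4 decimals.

The standard primal-dual pair for 'max c^T x s.t. A x <= b, x >= 0' is:
  Dual:  min b^T y  s.t.  A^T y >= c,  y >= 0.

So the dual LP is:
  minimize  12y1 + 11y2 + 18y3
  subject to:
    y1 + y3 >= 3
    y2 + 3y3 >= 1
    y1, y2, y3 >= 0

Solving the primal: x* = (12, 2).
  primal value c^T x* = 38.
Solving the dual: y* = (2.6667, 0, 0.3333).
  dual value b^T y* = 38.
Strong duality: c^T x* = b^T y*. Confirmed.

38


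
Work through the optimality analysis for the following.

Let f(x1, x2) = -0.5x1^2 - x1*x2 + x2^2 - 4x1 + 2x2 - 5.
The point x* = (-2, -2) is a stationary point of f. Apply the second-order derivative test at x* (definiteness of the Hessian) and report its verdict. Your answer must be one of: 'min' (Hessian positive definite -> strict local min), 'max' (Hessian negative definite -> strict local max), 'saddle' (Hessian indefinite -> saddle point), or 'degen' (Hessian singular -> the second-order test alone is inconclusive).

Compute the Hessian H = grad^2 f:
  H = [[-1, -1], [-1, 2]]
Verify stationarity: grad f(x*) = H x* + g = (0, 0).
Eigenvalues of H: -1.3028, 2.3028.
Eigenvalues have mixed signs, so H is indefinite -> x* is a saddle point.

saddle


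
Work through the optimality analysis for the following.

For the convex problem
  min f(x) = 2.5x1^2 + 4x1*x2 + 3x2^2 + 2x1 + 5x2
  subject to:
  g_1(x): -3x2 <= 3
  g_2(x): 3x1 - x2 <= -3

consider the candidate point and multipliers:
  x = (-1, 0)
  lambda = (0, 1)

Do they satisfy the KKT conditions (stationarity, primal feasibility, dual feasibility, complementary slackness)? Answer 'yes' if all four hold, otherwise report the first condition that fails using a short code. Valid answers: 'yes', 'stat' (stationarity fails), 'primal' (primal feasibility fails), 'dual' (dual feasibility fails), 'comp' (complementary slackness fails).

Gradient of f: grad f(x) = Q x + c = (-3, 1)
Constraint values g_i(x) = a_i^T x - b_i:
  g_1((-1, 0)) = -3
  g_2((-1, 0)) = 0
Stationarity residual: grad f(x) + sum_i lambda_i a_i = (0, 0)
  -> stationarity OK
Primal feasibility (all g_i <= 0): OK
Dual feasibility (all lambda_i >= 0): OK
Complementary slackness (lambda_i * g_i(x) = 0 for all i): OK

Verdict: yes, KKT holds.

yes


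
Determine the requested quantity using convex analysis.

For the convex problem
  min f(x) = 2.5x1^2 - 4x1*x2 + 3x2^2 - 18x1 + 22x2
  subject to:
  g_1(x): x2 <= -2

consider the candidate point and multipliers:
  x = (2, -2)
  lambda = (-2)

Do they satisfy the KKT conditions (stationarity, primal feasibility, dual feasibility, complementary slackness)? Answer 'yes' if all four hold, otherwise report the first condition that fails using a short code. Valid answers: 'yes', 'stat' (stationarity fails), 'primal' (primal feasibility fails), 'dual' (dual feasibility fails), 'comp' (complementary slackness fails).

Gradient of f: grad f(x) = Q x + c = (0, 2)
Constraint values g_i(x) = a_i^T x - b_i:
  g_1((2, -2)) = 0
Stationarity residual: grad f(x) + sum_i lambda_i a_i = (0, 0)
  -> stationarity OK
Primal feasibility (all g_i <= 0): OK
Dual feasibility (all lambda_i >= 0): FAILS
Complementary slackness (lambda_i * g_i(x) = 0 for all i): OK

Verdict: the first failing condition is dual_feasibility -> dual.

dual


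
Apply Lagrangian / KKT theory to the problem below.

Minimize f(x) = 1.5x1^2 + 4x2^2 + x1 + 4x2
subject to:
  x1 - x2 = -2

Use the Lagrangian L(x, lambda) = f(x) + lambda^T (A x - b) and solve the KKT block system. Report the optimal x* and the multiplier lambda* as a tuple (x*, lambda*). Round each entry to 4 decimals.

Form the Lagrangian:
  L(x, lambda) = (1/2) x^T Q x + c^T x + lambda^T (A x - b)
Stationarity (grad_x L = 0): Q x + c + A^T lambda = 0.
Primal feasibility: A x = b.

This gives the KKT block system:
  [ Q   A^T ] [ x     ]   [-c ]
  [ A    0  ] [ lambda ] = [ b ]

Solving the linear system:
  x*      = (-1.9091, 0.0909)
  lambda* = (4.7273)
  f(x*)   = 3.9545

x* = (-1.9091, 0.0909), lambda* = (4.7273)


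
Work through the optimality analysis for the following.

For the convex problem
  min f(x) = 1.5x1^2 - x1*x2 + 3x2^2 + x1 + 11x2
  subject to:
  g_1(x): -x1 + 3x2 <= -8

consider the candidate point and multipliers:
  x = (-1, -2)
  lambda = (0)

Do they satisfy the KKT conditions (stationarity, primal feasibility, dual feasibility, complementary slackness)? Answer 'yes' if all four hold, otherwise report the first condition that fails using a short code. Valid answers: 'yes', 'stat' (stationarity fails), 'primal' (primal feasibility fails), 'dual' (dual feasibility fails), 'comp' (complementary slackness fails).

Gradient of f: grad f(x) = Q x + c = (0, 0)
Constraint values g_i(x) = a_i^T x - b_i:
  g_1((-1, -2)) = 3
Stationarity residual: grad f(x) + sum_i lambda_i a_i = (0, 0)
  -> stationarity OK
Primal feasibility (all g_i <= 0): FAILS
Dual feasibility (all lambda_i >= 0): OK
Complementary slackness (lambda_i * g_i(x) = 0 for all i): OK

Verdict: the first failing condition is primal_feasibility -> primal.

primal


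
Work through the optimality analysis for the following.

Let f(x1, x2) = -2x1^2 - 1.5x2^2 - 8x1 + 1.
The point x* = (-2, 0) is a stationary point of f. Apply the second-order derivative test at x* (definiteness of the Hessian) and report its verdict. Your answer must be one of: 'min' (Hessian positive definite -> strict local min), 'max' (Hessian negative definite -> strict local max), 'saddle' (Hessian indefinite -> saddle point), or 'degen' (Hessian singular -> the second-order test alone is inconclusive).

Compute the Hessian H = grad^2 f:
  H = [[-4, 0], [0, -3]]
Verify stationarity: grad f(x*) = H x* + g = (0, 0).
Eigenvalues of H: -4, -3.
Both eigenvalues < 0, so H is negative definite -> x* is a strict local max.

max


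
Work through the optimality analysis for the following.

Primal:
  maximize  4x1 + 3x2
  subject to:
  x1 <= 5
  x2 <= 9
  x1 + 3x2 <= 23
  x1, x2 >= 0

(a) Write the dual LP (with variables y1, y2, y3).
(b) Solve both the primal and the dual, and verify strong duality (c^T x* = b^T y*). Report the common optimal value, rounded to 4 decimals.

The standard primal-dual pair for 'max c^T x s.t. A x <= b, x >= 0' is:
  Dual:  min b^T y  s.t.  A^T y >= c,  y >= 0.

So the dual LP is:
  minimize  5y1 + 9y2 + 23y3
  subject to:
    y1 + y3 >= 4
    y2 + 3y3 >= 3
    y1, y2, y3 >= 0

Solving the primal: x* = (5, 6).
  primal value c^T x* = 38.
Solving the dual: y* = (3, 0, 1).
  dual value b^T y* = 38.
Strong duality: c^T x* = b^T y*. Confirmed.

38
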